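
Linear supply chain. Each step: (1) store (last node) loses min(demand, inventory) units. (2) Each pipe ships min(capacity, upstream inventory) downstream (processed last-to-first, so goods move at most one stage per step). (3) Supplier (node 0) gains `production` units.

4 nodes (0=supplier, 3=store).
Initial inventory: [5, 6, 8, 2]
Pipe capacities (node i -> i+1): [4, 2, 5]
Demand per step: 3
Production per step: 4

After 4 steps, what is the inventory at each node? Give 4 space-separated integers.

Step 1: demand=3,sold=2 ship[2->3]=5 ship[1->2]=2 ship[0->1]=4 prod=4 -> inv=[5 8 5 5]
Step 2: demand=3,sold=3 ship[2->3]=5 ship[1->2]=2 ship[0->1]=4 prod=4 -> inv=[5 10 2 7]
Step 3: demand=3,sold=3 ship[2->3]=2 ship[1->2]=2 ship[0->1]=4 prod=4 -> inv=[5 12 2 6]
Step 4: demand=3,sold=3 ship[2->3]=2 ship[1->2]=2 ship[0->1]=4 prod=4 -> inv=[5 14 2 5]

5 14 2 5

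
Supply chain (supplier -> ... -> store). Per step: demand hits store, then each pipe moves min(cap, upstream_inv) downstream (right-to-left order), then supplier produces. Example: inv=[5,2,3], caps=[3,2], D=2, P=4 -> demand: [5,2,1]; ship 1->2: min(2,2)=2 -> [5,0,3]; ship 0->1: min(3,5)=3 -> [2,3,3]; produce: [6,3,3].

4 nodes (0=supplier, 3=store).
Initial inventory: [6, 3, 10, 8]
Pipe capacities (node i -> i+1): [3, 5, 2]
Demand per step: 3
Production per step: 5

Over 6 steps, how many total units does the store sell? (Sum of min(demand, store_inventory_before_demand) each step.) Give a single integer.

Answer: 18

Derivation:
Step 1: sold=3 (running total=3) -> [8 3 11 7]
Step 2: sold=3 (running total=6) -> [10 3 12 6]
Step 3: sold=3 (running total=9) -> [12 3 13 5]
Step 4: sold=3 (running total=12) -> [14 3 14 4]
Step 5: sold=3 (running total=15) -> [16 3 15 3]
Step 6: sold=3 (running total=18) -> [18 3 16 2]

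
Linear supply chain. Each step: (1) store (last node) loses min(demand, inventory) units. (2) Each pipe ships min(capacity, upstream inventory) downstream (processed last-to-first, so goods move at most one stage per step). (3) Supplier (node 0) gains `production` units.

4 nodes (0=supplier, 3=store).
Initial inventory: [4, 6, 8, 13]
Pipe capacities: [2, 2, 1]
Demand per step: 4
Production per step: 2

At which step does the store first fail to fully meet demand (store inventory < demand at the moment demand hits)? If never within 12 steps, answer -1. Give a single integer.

Step 1: demand=4,sold=4 ship[2->3]=1 ship[1->2]=2 ship[0->1]=2 prod=2 -> [4 6 9 10]
Step 2: demand=4,sold=4 ship[2->3]=1 ship[1->2]=2 ship[0->1]=2 prod=2 -> [4 6 10 7]
Step 3: demand=4,sold=4 ship[2->3]=1 ship[1->2]=2 ship[0->1]=2 prod=2 -> [4 6 11 4]
Step 4: demand=4,sold=4 ship[2->3]=1 ship[1->2]=2 ship[0->1]=2 prod=2 -> [4 6 12 1]
Step 5: demand=4,sold=1 ship[2->3]=1 ship[1->2]=2 ship[0->1]=2 prod=2 -> [4 6 13 1]
Step 6: demand=4,sold=1 ship[2->3]=1 ship[1->2]=2 ship[0->1]=2 prod=2 -> [4 6 14 1]
Step 7: demand=4,sold=1 ship[2->3]=1 ship[1->2]=2 ship[0->1]=2 prod=2 -> [4 6 15 1]
Step 8: demand=4,sold=1 ship[2->3]=1 ship[1->2]=2 ship[0->1]=2 prod=2 -> [4 6 16 1]
Step 9: demand=4,sold=1 ship[2->3]=1 ship[1->2]=2 ship[0->1]=2 prod=2 -> [4 6 17 1]
Step 10: demand=4,sold=1 ship[2->3]=1 ship[1->2]=2 ship[0->1]=2 prod=2 -> [4 6 18 1]
Step 11: demand=4,sold=1 ship[2->3]=1 ship[1->2]=2 ship[0->1]=2 prod=2 -> [4 6 19 1]
Step 12: demand=4,sold=1 ship[2->3]=1 ship[1->2]=2 ship[0->1]=2 prod=2 -> [4 6 20 1]
First stockout at step 5

5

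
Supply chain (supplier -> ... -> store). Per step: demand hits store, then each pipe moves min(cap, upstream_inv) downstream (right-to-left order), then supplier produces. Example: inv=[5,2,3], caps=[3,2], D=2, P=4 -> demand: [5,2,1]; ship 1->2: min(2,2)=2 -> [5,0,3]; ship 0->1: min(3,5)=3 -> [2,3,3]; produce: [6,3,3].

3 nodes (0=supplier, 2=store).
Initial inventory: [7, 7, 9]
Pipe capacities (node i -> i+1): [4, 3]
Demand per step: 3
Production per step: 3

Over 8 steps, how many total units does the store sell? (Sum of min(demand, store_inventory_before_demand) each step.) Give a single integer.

Step 1: sold=3 (running total=3) -> [6 8 9]
Step 2: sold=3 (running total=6) -> [5 9 9]
Step 3: sold=3 (running total=9) -> [4 10 9]
Step 4: sold=3 (running total=12) -> [3 11 9]
Step 5: sold=3 (running total=15) -> [3 11 9]
Step 6: sold=3 (running total=18) -> [3 11 9]
Step 7: sold=3 (running total=21) -> [3 11 9]
Step 8: sold=3 (running total=24) -> [3 11 9]

Answer: 24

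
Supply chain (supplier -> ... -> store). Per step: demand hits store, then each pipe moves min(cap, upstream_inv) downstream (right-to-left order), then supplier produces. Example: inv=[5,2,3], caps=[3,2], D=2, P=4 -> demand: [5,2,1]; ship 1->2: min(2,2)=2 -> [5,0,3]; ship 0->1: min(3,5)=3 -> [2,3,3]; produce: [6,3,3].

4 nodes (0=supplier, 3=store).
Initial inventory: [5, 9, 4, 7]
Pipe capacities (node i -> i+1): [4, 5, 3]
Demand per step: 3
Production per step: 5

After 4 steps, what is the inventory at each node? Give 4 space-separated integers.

Step 1: demand=3,sold=3 ship[2->3]=3 ship[1->2]=5 ship[0->1]=4 prod=5 -> inv=[6 8 6 7]
Step 2: demand=3,sold=3 ship[2->3]=3 ship[1->2]=5 ship[0->1]=4 prod=5 -> inv=[7 7 8 7]
Step 3: demand=3,sold=3 ship[2->3]=3 ship[1->2]=5 ship[0->1]=4 prod=5 -> inv=[8 6 10 7]
Step 4: demand=3,sold=3 ship[2->3]=3 ship[1->2]=5 ship[0->1]=4 prod=5 -> inv=[9 5 12 7]

9 5 12 7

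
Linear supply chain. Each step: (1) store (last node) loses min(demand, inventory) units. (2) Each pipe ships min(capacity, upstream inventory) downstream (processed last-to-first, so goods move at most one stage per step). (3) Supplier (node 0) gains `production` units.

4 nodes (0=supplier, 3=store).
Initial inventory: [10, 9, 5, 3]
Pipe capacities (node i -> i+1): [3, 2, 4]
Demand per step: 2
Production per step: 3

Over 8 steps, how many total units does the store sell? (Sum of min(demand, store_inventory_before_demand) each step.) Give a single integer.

Answer: 16

Derivation:
Step 1: sold=2 (running total=2) -> [10 10 3 5]
Step 2: sold=2 (running total=4) -> [10 11 2 6]
Step 3: sold=2 (running total=6) -> [10 12 2 6]
Step 4: sold=2 (running total=8) -> [10 13 2 6]
Step 5: sold=2 (running total=10) -> [10 14 2 6]
Step 6: sold=2 (running total=12) -> [10 15 2 6]
Step 7: sold=2 (running total=14) -> [10 16 2 6]
Step 8: sold=2 (running total=16) -> [10 17 2 6]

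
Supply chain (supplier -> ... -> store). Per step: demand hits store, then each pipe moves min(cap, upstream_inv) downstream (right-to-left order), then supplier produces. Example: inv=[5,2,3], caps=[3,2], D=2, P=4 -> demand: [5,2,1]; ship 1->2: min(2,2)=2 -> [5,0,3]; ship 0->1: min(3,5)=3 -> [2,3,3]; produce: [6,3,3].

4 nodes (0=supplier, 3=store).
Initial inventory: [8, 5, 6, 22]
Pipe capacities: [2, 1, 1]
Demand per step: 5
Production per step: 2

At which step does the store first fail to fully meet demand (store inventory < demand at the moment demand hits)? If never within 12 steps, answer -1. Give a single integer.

Step 1: demand=5,sold=5 ship[2->3]=1 ship[1->2]=1 ship[0->1]=2 prod=2 -> [8 6 6 18]
Step 2: demand=5,sold=5 ship[2->3]=1 ship[1->2]=1 ship[0->1]=2 prod=2 -> [8 7 6 14]
Step 3: demand=5,sold=5 ship[2->3]=1 ship[1->2]=1 ship[0->1]=2 prod=2 -> [8 8 6 10]
Step 4: demand=5,sold=5 ship[2->3]=1 ship[1->2]=1 ship[0->1]=2 prod=2 -> [8 9 6 6]
Step 5: demand=5,sold=5 ship[2->3]=1 ship[1->2]=1 ship[0->1]=2 prod=2 -> [8 10 6 2]
Step 6: demand=5,sold=2 ship[2->3]=1 ship[1->2]=1 ship[0->1]=2 prod=2 -> [8 11 6 1]
Step 7: demand=5,sold=1 ship[2->3]=1 ship[1->2]=1 ship[0->1]=2 prod=2 -> [8 12 6 1]
Step 8: demand=5,sold=1 ship[2->3]=1 ship[1->2]=1 ship[0->1]=2 prod=2 -> [8 13 6 1]
Step 9: demand=5,sold=1 ship[2->3]=1 ship[1->2]=1 ship[0->1]=2 prod=2 -> [8 14 6 1]
Step 10: demand=5,sold=1 ship[2->3]=1 ship[1->2]=1 ship[0->1]=2 prod=2 -> [8 15 6 1]
Step 11: demand=5,sold=1 ship[2->3]=1 ship[1->2]=1 ship[0->1]=2 prod=2 -> [8 16 6 1]
Step 12: demand=5,sold=1 ship[2->3]=1 ship[1->2]=1 ship[0->1]=2 prod=2 -> [8 17 6 1]
First stockout at step 6

6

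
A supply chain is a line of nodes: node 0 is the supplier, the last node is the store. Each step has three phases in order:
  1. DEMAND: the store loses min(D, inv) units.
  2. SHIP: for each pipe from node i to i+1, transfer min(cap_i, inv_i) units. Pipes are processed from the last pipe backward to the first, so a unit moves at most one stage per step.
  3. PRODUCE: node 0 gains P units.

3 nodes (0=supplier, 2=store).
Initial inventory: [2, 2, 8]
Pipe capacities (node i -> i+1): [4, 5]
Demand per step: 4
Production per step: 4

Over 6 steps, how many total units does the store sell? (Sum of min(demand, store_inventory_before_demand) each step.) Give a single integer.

Answer: 24

Derivation:
Step 1: sold=4 (running total=4) -> [4 2 6]
Step 2: sold=4 (running total=8) -> [4 4 4]
Step 3: sold=4 (running total=12) -> [4 4 4]
Step 4: sold=4 (running total=16) -> [4 4 4]
Step 5: sold=4 (running total=20) -> [4 4 4]
Step 6: sold=4 (running total=24) -> [4 4 4]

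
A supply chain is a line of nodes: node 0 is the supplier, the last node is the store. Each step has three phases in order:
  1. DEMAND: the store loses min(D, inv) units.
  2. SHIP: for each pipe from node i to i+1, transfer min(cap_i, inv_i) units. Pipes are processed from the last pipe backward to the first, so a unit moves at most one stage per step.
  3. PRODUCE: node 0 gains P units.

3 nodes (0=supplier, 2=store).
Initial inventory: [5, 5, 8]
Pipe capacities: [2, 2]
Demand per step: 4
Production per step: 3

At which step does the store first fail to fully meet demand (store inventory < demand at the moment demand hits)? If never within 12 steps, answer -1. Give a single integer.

Step 1: demand=4,sold=4 ship[1->2]=2 ship[0->1]=2 prod=3 -> [6 5 6]
Step 2: demand=4,sold=4 ship[1->2]=2 ship[0->1]=2 prod=3 -> [7 5 4]
Step 3: demand=4,sold=4 ship[1->2]=2 ship[0->1]=2 prod=3 -> [8 5 2]
Step 4: demand=4,sold=2 ship[1->2]=2 ship[0->1]=2 prod=3 -> [9 5 2]
Step 5: demand=4,sold=2 ship[1->2]=2 ship[0->1]=2 prod=3 -> [10 5 2]
Step 6: demand=4,sold=2 ship[1->2]=2 ship[0->1]=2 prod=3 -> [11 5 2]
Step 7: demand=4,sold=2 ship[1->2]=2 ship[0->1]=2 prod=3 -> [12 5 2]
Step 8: demand=4,sold=2 ship[1->2]=2 ship[0->1]=2 prod=3 -> [13 5 2]
Step 9: demand=4,sold=2 ship[1->2]=2 ship[0->1]=2 prod=3 -> [14 5 2]
Step 10: demand=4,sold=2 ship[1->2]=2 ship[0->1]=2 prod=3 -> [15 5 2]
Step 11: demand=4,sold=2 ship[1->2]=2 ship[0->1]=2 prod=3 -> [16 5 2]
Step 12: demand=4,sold=2 ship[1->2]=2 ship[0->1]=2 prod=3 -> [17 5 2]
First stockout at step 4

4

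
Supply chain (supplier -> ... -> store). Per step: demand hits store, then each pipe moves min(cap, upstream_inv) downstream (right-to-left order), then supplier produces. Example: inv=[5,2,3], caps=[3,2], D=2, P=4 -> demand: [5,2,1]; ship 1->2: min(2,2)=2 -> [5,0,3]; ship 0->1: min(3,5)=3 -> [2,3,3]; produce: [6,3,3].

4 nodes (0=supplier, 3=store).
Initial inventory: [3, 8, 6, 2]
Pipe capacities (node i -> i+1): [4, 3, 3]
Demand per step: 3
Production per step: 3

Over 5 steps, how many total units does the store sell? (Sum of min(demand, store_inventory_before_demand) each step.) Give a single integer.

Step 1: sold=2 (running total=2) -> [3 8 6 3]
Step 2: sold=3 (running total=5) -> [3 8 6 3]
Step 3: sold=3 (running total=8) -> [3 8 6 3]
Step 4: sold=3 (running total=11) -> [3 8 6 3]
Step 5: sold=3 (running total=14) -> [3 8 6 3]

Answer: 14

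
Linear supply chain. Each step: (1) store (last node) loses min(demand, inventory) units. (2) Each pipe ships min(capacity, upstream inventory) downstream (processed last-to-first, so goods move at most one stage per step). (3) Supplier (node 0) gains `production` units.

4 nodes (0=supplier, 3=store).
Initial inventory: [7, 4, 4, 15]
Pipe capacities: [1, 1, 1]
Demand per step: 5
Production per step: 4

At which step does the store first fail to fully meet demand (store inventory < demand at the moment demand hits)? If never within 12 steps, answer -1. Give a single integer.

Step 1: demand=5,sold=5 ship[2->3]=1 ship[1->2]=1 ship[0->1]=1 prod=4 -> [10 4 4 11]
Step 2: demand=5,sold=5 ship[2->3]=1 ship[1->2]=1 ship[0->1]=1 prod=4 -> [13 4 4 7]
Step 3: demand=5,sold=5 ship[2->3]=1 ship[1->2]=1 ship[0->1]=1 prod=4 -> [16 4 4 3]
Step 4: demand=5,sold=3 ship[2->3]=1 ship[1->2]=1 ship[0->1]=1 prod=4 -> [19 4 4 1]
Step 5: demand=5,sold=1 ship[2->3]=1 ship[1->2]=1 ship[0->1]=1 prod=4 -> [22 4 4 1]
Step 6: demand=5,sold=1 ship[2->3]=1 ship[1->2]=1 ship[0->1]=1 prod=4 -> [25 4 4 1]
Step 7: demand=5,sold=1 ship[2->3]=1 ship[1->2]=1 ship[0->1]=1 prod=4 -> [28 4 4 1]
Step 8: demand=5,sold=1 ship[2->3]=1 ship[1->2]=1 ship[0->1]=1 prod=4 -> [31 4 4 1]
Step 9: demand=5,sold=1 ship[2->3]=1 ship[1->2]=1 ship[0->1]=1 prod=4 -> [34 4 4 1]
Step 10: demand=5,sold=1 ship[2->3]=1 ship[1->2]=1 ship[0->1]=1 prod=4 -> [37 4 4 1]
Step 11: demand=5,sold=1 ship[2->3]=1 ship[1->2]=1 ship[0->1]=1 prod=4 -> [40 4 4 1]
Step 12: demand=5,sold=1 ship[2->3]=1 ship[1->2]=1 ship[0->1]=1 prod=4 -> [43 4 4 1]
First stockout at step 4

4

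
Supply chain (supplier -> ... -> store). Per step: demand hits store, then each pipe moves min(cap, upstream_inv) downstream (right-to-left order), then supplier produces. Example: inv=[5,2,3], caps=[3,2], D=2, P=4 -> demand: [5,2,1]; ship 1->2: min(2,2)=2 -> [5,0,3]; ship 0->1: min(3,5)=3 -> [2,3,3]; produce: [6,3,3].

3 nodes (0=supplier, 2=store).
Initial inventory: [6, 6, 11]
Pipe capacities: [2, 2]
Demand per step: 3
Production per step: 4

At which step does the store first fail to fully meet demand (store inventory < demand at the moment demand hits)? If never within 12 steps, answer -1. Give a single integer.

Step 1: demand=3,sold=3 ship[1->2]=2 ship[0->1]=2 prod=4 -> [8 6 10]
Step 2: demand=3,sold=3 ship[1->2]=2 ship[0->1]=2 prod=4 -> [10 6 9]
Step 3: demand=3,sold=3 ship[1->2]=2 ship[0->1]=2 prod=4 -> [12 6 8]
Step 4: demand=3,sold=3 ship[1->2]=2 ship[0->1]=2 prod=4 -> [14 6 7]
Step 5: demand=3,sold=3 ship[1->2]=2 ship[0->1]=2 prod=4 -> [16 6 6]
Step 6: demand=3,sold=3 ship[1->2]=2 ship[0->1]=2 prod=4 -> [18 6 5]
Step 7: demand=3,sold=3 ship[1->2]=2 ship[0->1]=2 prod=4 -> [20 6 4]
Step 8: demand=3,sold=3 ship[1->2]=2 ship[0->1]=2 prod=4 -> [22 6 3]
Step 9: demand=3,sold=3 ship[1->2]=2 ship[0->1]=2 prod=4 -> [24 6 2]
Step 10: demand=3,sold=2 ship[1->2]=2 ship[0->1]=2 prod=4 -> [26 6 2]
Step 11: demand=3,sold=2 ship[1->2]=2 ship[0->1]=2 prod=4 -> [28 6 2]
Step 12: demand=3,sold=2 ship[1->2]=2 ship[0->1]=2 prod=4 -> [30 6 2]
First stockout at step 10

10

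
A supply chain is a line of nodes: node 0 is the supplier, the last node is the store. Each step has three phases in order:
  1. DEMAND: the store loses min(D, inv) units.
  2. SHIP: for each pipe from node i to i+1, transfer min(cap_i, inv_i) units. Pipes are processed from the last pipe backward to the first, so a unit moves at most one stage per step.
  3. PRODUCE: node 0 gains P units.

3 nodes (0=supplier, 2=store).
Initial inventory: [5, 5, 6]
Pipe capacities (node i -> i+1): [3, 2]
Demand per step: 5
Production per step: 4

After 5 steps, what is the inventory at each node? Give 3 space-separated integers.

Step 1: demand=5,sold=5 ship[1->2]=2 ship[0->1]=3 prod=4 -> inv=[6 6 3]
Step 2: demand=5,sold=3 ship[1->2]=2 ship[0->1]=3 prod=4 -> inv=[7 7 2]
Step 3: demand=5,sold=2 ship[1->2]=2 ship[0->1]=3 prod=4 -> inv=[8 8 2]
Step 4: demand=5,sold=2 ship[1->2]=2 ship[0->1]=3 prod=4 -> inv=[9 9 2]
Step 5: demand=5,sold=2 ship[1->2]=2 ship[0->1]=3 prod=4 -> inv=[10 10 2]

10 10 2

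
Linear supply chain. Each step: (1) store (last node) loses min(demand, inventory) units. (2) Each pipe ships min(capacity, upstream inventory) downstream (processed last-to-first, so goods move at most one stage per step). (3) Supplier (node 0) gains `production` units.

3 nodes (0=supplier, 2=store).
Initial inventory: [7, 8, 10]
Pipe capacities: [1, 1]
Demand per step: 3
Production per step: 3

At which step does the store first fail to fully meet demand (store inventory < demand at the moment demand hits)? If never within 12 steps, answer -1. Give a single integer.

Step 1: demand=3,sold=3 ship[1->2]=1 ship[0->1]=1 prod=3 -> [9 8 8]
Step 2: demand=3,sold=3 ship[1->2]=1 ship[0->1]=1 prod=3 -> [11 8 6]
Step 3: demand=3,sold=3 ship[1->2]=1 ship[0->1]=1 prod=3 -> [13 8 4]
Step 4: demand=3,sold=3 ship[1->2]=1 ship[0->1]=1 prod=3 -> [15 8 2]
Step 5: demand=3,sold=2 ship[1->2]=1 ship[0->1]=1 prod=3 -> [17 8 1]
Step 6: demand=3,sold=1 ship[1->2]=1 ship[0->1]=1 prod=3 -> [19 8 1]
Step 7: demand=3,sold=1 ship[1->2]=1 ship[0->1]=1 prod=3 -> [21 8 1]
Step 8: demand=3,sold=1 ship[1->2]=1 ship[0->1]=1 prod=3 -> [23 8 1]
Step 9: demand=3,sold=1 ship[1->2]=1 ship[0->1]=1 prod=3 -> [25 8 1]
Step 10: demand=3,sold=1 ship[1->2]=1 ship[0->1]=1 prod=3 -> [27 8 1]
Step 11: demand=3,sold=1 ship[1->2]=1 ship[0->1]=1 prod=3 -> [29 8 1]
Step 12: demand=3,sold=1 ship[1->2]=1 ship[0->1]=1 prod=3 -> [31 8 1]
First stockout at step 5

5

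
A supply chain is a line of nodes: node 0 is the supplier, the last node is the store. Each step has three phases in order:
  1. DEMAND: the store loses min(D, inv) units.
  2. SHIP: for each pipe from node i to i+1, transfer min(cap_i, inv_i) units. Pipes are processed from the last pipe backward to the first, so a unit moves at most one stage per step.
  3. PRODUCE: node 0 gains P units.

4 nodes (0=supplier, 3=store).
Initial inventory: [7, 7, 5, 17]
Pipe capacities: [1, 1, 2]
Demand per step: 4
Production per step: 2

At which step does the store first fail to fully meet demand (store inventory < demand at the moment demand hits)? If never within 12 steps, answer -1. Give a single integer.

Step 1: demand=4,sold=4 ship[2->3]=2 ship[1->2]=1 ship[0->1]=1 prod=2 -> [8 7 4 15]
Step 2: demand=4,sold=4 ship[2->3]=2 ship[1->2]=1 ship[0->1]=1 prod=2 -> [9 7 3 13]
Step 3: demand=4,sold=4 ship[2->3]=2 ship[1->2]=1 ship[0->1]=1 prod=2 -> [10 7 2 11]
Step 4: demand=4,sold=4 ship[2->3]=2 ship[1->2]=1 ship[0->1]=1 prod=2 -> [11 7 1 9]
Step 5: demand=4,sold=4 ship[2->3]=1 ship[1->2]=1 ship[0->1]=1 prod=2 -> [12 7 1 6]
Step 6: demand=4,sold=4 ship[2->3]=1 ship[1->2]=1 ship[0->1]=1 prod=2 -> [13 7 1 3]
Step 7: demand=4,sold=3 ship[2->3]=1 ship[1->2]=1 ship[0->1]=1 prod=2 -> [14 7 1 1]
Step 8: demand=4,sold=1 ship[2->3]=1 ship[1->2]=1 ship[0->1]=1 prod=2 -> [15 7 1 1]
Step 9: demand=4,sold=1 ship[2->3]=1 ship[1->2]=1 ship[0->1]=1 prod=2 -> [16 7 1 1]
Step 10: demand=4,sold=1 ship[2->3]=1 ship[1->2]=1 ship[0->1]=1 prod=2 -> [17 7 1 1]
Step 11: demand=4,sold=1 ship[2->3]=1 ship[1->2]=1 ship[0->1]=1 prod=2 -> [18 7 1 1]
Step 12: demand=4,sold=1 ship[2->3]=1 ship[1->2]=1 ship[0->1]=1 prod=2 -> [19 7 1 1]
First stockout at step 7

7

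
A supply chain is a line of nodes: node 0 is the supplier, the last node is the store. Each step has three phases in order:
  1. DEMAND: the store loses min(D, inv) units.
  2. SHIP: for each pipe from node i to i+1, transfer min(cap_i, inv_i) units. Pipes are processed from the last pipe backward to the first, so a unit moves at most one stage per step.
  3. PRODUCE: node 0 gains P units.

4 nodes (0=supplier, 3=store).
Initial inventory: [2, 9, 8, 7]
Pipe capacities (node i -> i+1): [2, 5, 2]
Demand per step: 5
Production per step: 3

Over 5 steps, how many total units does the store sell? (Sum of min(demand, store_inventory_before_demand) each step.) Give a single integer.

Step 1: sold=5 (running total=5) -> [3 6 11 4]
Step 2: sold=4 (running total=9) -> [4 3 14 2]
Step 3: sold=2 (running total=11) -> [5 2 15 2]
Step 4: sold=2 (running total=13) -> [6 2 15 2]
Step 5: sold=2 (running total=15) -> [7 2 15 2]

Answer: 15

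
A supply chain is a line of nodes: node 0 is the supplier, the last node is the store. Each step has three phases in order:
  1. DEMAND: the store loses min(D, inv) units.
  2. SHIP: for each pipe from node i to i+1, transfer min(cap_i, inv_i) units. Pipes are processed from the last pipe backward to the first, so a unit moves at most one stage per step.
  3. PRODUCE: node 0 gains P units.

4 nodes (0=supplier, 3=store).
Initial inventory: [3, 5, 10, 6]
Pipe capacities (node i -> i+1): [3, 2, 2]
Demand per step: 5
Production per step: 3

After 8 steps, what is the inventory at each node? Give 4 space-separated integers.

Step 1: demand=5,sold=5 ship[2->3]=2 ship[1->2]=2 ship[0->1]=3 prod=3 -> inv=[3 6 10 3]
Step 2: demand=5,sold=3 ship[2->3]=2 ship[1->2]=2 ship[0->1]=3 prod=3 -> inv=[3 7 10 2]
Step 3: demand=5,sold=2 ship[2->3]=2 ship[1->2]=2 ship[0->1]=3 prod=3 -> inv=[3 8 10 2]
Step 4: demand=5,sold=2 ship[2->3]=2 ship[1->2]=2 ship[0->1]=3 prod=3 -> inv=[3 9 10 2]
Step 5: demand=5,sold=2 ship[2->3]=2 ship[1->2]=2 ship[0->1]=3 prod=3 -> inv=[3 10 10 2]
Step 6: demand=5,sold=2 ship[2->3]=2 ship[1->2]=2 ship[0->1]=3 prod=3 -> inv=[3 11 10 2]
Step 7: demand=5,sold=2 ship[2->3]=2 ship[1->2]=2 ship[0->1]=3 prod=3 -> inv=[3 12 10 2]
Step 8: demand=5,sold=2 ship[2->3]=2 ship[1->2]=2 ship[0->1]=3 prod=3 -> inv=[3 13 10 2]

3 13 10 2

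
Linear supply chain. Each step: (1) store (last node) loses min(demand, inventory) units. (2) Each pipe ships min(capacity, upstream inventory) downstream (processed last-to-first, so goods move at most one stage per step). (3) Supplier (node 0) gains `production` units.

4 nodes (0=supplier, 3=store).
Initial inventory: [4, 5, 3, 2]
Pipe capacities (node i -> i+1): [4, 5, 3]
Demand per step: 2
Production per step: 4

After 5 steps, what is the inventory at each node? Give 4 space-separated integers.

Step 1: demand=2,sold=2 ship[2->3]=3 ship[1->2]=5 ship[0->1]=4 prod=4 -> inv=[4 4 5 3]
Step 2: demand=2,sold=2 ship[2->3]=3 ship[1->2]=4 ship[0->1]=4 prod=4 -> inv=[4 4 6 4]
Step 3: demand=2,sold=2 ship[2->3]=3 ship[1->2]=4 ship[0->1]=4 prod=4 -> inv=[4 4 7 5]
Step 4: demand=2,sold=2 ship[2->3]=3 ship[1->2]=4 ship[0->1]=4 prod=4 -> inv=[4 4 8 6]
Step 5: demand=2,sold=2 ship[2->3]=3 ship[1->2]=4 ship[0->1]=4 prod=4 -> inv=[4 4 9 7]

4 4 9 7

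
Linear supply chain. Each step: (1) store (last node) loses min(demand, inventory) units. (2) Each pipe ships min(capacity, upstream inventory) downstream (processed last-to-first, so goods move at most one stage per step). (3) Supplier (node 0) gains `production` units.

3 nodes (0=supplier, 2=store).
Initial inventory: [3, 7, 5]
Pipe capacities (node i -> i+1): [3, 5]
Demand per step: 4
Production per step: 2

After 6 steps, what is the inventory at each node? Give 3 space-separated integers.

Step 1: demand=4,sold=4 ship[1->2]=5 ship[0->1]=3 prod=2 -> inv=[2 5 6]
Step 2: demand=4,sold=4 ship[1->2]=5 ship[0->1]=2 prod=2 -> inv=[2 2 7]
Step 3: demand=4,sold=4 ship[1->2]=2 ship[0->1]=2 prod=2 -> inv=[2 2 5]
Step 4: demand=4,sold=4 ship[1->2]=2 ship[0->1]=2 prod=2 -> inv=[2 2 3]
Step 5: demand=4,sold=3 ship[1->2]=2 ship[0->1]=2 prod=2 -> inv=[2 2 2]
Step 6: demand=4,sold=2 ship[1->2]=2 ship[0->1]=2 prod=2 -> inv=[2 2 2]

2 2 2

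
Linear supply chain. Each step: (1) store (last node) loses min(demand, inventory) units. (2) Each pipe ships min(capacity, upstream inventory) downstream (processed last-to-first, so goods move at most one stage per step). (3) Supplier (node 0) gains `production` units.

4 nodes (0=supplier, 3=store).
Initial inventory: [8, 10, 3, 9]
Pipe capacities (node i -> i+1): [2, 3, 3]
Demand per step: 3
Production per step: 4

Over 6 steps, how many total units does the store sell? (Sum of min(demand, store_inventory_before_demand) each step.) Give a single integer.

Answer: 18

Derivation:
Step 1: sold=3 (running total=3) -> [10 9 3 9]
Step 2: sold=3 (running total=6) -> [12 8 3 9]
Step 3: sold=3 (running total=9) -> [14 7 3 9]
Step 4: sold=3 (running total=12) -> [16 6 3 9]
Step 5: sold=3 (running total=15) -> [18 5 3 9]
Step 6: sold=3 (running total=18) -> [20 4 3 9]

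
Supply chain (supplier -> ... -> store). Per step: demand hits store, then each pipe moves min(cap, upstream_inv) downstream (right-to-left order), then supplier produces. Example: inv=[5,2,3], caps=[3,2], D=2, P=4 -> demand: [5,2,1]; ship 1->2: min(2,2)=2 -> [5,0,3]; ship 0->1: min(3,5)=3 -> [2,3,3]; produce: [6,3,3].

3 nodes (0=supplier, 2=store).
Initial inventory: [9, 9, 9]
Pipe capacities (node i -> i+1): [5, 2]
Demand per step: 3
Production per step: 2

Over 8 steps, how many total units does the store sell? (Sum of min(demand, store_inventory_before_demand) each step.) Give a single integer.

Answer: 23

Derivation:
Step 1: sold=3 (running total=3) -> [6 12 8]
Step 2: sold=3 (running total=6) -> [3 15 7]
Step 3: sold=3 (running total=9) -> [2 16 6]
Step 4: sold=3 (running total=12) -> [2 16 5]
Step 5: sold=3 (running total=15) -> [2 16 4]
Step 6: sold=3 (running total=18) -> [2 16 3]
Step 7: sold=3 (running total=21) -> [2 16 2]
Step 8: sold=2 (running total=23) -> [2 16 2]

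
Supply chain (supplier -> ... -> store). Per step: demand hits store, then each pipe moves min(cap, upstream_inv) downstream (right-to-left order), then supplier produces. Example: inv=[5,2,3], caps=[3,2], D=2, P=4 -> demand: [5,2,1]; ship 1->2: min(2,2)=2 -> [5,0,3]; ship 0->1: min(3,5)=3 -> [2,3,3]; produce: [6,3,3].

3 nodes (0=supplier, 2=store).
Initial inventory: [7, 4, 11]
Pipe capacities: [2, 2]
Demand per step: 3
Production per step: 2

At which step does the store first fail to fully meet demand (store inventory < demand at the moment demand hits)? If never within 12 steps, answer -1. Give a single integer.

Step 1: demand=3,sold=3 ship[1->2]=2 ship[0->1]=2 prod=2 -> [7 4 10]
Step 2: demand=3,sold=3 ship[1->2]=2 ship[0->1]=2 prod=2 -> [7 4 9]
Step 3: demand=3,sold=3 ship[1->2]=2 ship[0->1]=2 prod=2 -> [7 4 8]
Step 4: demand=3,sold=3 ship[1->2]=2 ship[0->1]=2 prod=2 -> [7 4 7]
Step 5: demand=3,sold=3 ship[1->2]=2 ship[0->1]=2 prod=2 -> [7 4 6]
Step 6: demand=3,sold=3 ship[1->2]=2 ship[0->1]=2 prod=2 -> [7 4 5]
Step 7: demand=3,sold=3 ship[1->2]=2 ship[0->1]=2 prod=2 -> [7 4 4]
Step 8: demand=3,sold=3 ship[1->2]=2 ship[0->1]=2 prod=2 -> [7 4 3]
Step 9: demand=3,sold=3 ship[1->2]=2 ship[0->1]=2 prod=2 -> [7 4 2]
Step 10: demand=3,sold=2 ship[1->2]=2 ship[0->1]=2 prod=2 -> [7 4 2]
Step 11: demand=3,sold=2 ship[1->2]=2 ship[0->1]=2 prod=2 -> [7 4 2]
Step 12: demand=3,sold=2 ship[1->2]=2 ship[0->1]=2 prod=2 -> [7 4 2]
First stockout at step 10

10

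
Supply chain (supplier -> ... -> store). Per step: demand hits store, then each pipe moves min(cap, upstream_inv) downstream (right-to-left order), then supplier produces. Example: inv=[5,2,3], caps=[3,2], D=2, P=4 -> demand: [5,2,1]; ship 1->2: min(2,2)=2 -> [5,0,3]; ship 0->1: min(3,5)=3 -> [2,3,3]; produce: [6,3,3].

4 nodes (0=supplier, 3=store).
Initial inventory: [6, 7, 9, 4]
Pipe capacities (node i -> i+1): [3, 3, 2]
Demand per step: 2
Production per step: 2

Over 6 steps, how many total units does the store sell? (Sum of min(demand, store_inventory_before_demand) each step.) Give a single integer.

Answer: 12

Derivation:
Step 1: sold=2 (running total=2) -> [5 7 10 4]
Step 2: sold=2 (running total=4) -> [4 7 11 4]
Step 3: sold=2 (running total=6) -> [3 7 12 4]
Step 4: sold=2 (running total=8) -> [2 7 13 4]
Step 5: sold=2 (running total=10) -> [2 6 14 4]
Step 6: sold=2 (running total=12) -> [2 5 15 4]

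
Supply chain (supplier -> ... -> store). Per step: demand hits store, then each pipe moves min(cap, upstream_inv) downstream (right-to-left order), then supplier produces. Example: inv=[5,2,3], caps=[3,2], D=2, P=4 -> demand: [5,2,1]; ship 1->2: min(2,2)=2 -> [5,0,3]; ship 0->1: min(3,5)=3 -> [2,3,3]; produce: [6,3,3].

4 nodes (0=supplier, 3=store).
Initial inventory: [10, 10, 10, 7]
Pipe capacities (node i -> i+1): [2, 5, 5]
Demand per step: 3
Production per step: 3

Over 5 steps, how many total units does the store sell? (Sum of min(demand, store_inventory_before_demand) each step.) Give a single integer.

Step 1: sold=3 (running total=3) -> [11 7 10 9]
Step 2: sold=3 (running total=6) -> [12 4 10 11]
Step 3: sold=3 (running total=9) -> [13 2 9 13]
Step 4: sold=3 (running total=12) -> [14 2 6 15]
Step 5: sold=3 (running total=15) -> [15 2 3 17]

Answer: 15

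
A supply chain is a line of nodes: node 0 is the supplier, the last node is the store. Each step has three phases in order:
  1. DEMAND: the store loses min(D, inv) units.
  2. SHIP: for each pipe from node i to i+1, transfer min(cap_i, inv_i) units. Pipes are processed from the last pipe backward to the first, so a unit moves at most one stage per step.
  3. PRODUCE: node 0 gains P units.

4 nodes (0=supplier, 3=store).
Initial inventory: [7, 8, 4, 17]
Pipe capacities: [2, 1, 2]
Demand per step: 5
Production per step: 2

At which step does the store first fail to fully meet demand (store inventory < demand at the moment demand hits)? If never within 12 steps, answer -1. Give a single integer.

Step 1: demand=5,sold=5 ship[2->3]=2 ship[1->2]=1 ship[0->1]=2 prod=2 -> [7 9 3 14]
Step 2: demand=5,sold=5 ship[2->3]=2 ship[1->2]=1 ship[0->1]=2 prod=2 -> [7 10 2 11]
Step 3: demand=5,sold=5 ship[2->3]=2 ship[1->2]=1 ship[0->1]=2 prod=2 -> [7 11 1 8]
Step 4: demand=5,sold=5 ship[2->3]=1 ship[1->2]=1 ship[0->1]=2 prod=2 -> [7 12 1 4]
Step 5: demand=5,sold=4 ship[2->3]=1 ship[1->2]=1 ship[0->1]=2 prod=2 -> [7 13 1 1]
Step 6: demand=5,sold=1 ship[2->3]=1 ship[1->2]=1 ship[0->1]=2 prod=2 -> [7 14 1 1]
Step 7: demand=5,sold=1 ship[2->3]=1 ship[1->2]=1 ship[0->1]=2 prod=2 -> [7 15 1 1]
Step 8: demand=5,sold=1 ship[2->3]=1 ship[1->2]=1 ship[0->1]=2 prod=2 -> [7 16 1 1]
Step 9: demand=5,sold=1 ship[2->3]=1 ship[1->2]=1 ship[0->1]=2 prod=2 -> [7 17 1 1]
Step 10: demand=5,sold=1 ship[2->3]=1 ship[1->2]=1 ship[0->1]=2 prod=2 -> [7 18 1 1]
Step 11: demand=5,sold=1 ship[2->3]=1 ship[1->2]=1 ship[0->1]=2 prod=2 -> [7 19 1 1]
Step 12: demand=5,sold=1 ship[2->3]=1 ship[1->2]=1 ship[0->1]=2 prod=2 -> [7 20 1 1]
First stockout at step 5

5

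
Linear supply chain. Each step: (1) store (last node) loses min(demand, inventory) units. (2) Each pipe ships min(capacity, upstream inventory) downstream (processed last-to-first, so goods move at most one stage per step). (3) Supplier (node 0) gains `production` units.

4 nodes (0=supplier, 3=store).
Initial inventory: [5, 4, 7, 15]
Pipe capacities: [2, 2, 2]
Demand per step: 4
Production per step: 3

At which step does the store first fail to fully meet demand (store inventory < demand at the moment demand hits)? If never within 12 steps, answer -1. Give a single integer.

Step 1: demand=4,sold=4 ship[2->3]=2 ship[1->2]=2 ship[0->1]=2 prod=3 -> [6 4 7 13]
Step 2: demand=4,sold=4 ship[2->3]=2 ship[1->2]=2 ship[0->1]=2 prod=3 -> [7 4 7 11]
Step 3: demand=4,sold=4 ship[2->3]=2 ship[1->2]=2 ship[0->1]=2 prod=3 -> [8 4 7 9]
Step 4: demand=4,sold=4 ship[2->3]=2 ship[1->2]=2 ship[0->1]=2 prod=3 -> [9 4 7 7]
Step 5: demand=4,sold=4 ship[2->3]=2 ship[1->2]=2 ship[0->1]=2 prod=3 -> [10 4 7 5]
Step 6: demand=4,sold=4 ship[2->3]=2 ship[1->2]=2 ship[0->1]=2 prod=3 -> [11 4 7 3]
Step 7: demand=4,sold=3 ship[2->3]=2 ship[1->2]=2 ship[0->1]=2 prod=3 -> [12 4 7 2]
Step 8: demand=4,sold=2 ship[2->3]=2 ship[1->2]=2 ship[0->1]=2 prod=3 -> [13 4 7 2]
Step 9: demand=4,sold=2 ship[2->3]=2 ship[1->2]=2 ship[0->1]=2 prod=3 -> [14 4 7 2]
Step 10: demand=4,sold=2 ship[2->3]=2 ship[1->2]=2 ship[0->1]=2 prod=3 -> [15 4 7 2]
Step 11: demand=4,sold=2 ship[2->3]=2 ship[1->2]=2 ship[0->1]=2 prod=3 -> [16 4 7 2]
Step 12: demand=4,sold=2 ship[2->3]=2 ship[1->2]=2 ship[0->1]=2 prod=3 -> [17 4 7 2]
First stockout at step 7

7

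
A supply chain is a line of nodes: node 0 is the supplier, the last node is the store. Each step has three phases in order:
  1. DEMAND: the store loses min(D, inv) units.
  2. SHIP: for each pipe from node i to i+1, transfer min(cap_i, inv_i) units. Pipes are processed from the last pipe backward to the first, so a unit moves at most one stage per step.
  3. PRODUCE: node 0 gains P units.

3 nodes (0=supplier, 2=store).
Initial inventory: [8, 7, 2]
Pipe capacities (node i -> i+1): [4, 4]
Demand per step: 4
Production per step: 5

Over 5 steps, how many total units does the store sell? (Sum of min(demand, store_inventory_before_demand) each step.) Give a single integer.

Step 1: sold=2 (running total=2) -> [9 7 4]
Step 2: sold=4 (running total=6) -> [10 7 4]
Step 3: sold=4 (running total=10) -> [11 7 4]
Step 4: sold=4 (running total=14) -> [12 7 4]
Step 5: sold=4 (running total=18) -> [13 7 4]

Answer: 18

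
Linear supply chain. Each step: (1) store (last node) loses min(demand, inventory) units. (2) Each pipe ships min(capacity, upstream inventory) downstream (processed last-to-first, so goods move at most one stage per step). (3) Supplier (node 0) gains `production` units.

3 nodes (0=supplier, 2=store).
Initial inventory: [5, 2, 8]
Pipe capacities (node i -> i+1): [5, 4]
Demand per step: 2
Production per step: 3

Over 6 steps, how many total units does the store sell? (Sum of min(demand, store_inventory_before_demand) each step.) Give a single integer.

Answer: 12

Derivation:
Step 1: sold=2 (running total=2) -> [3 5 8]
Step 2: sold=2 (running total=4) -> [3 4 10]
Step 3: sold=2 (running total=6) -> [3 3 12]
Step 4: sold=2 (running total=8) -> [3 3 13]
Step 5: sold=2 (running total=10) -> [3 3 14]
Step 6: sold=2 (running total=12) -> [3 3 15]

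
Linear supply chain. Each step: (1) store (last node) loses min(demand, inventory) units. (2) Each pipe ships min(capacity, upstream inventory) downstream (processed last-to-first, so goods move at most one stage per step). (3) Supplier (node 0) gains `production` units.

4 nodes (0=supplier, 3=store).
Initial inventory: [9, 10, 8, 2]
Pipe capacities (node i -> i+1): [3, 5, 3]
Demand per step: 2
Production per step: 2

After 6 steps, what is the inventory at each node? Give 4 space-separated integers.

Step 1: demand=2,sold=2 ship[2->3]=3 ship[1->2]=5 ship[0->1]=3 prod=2 -> inv=[8 8 10 3]
Step 2: demand=2,sold=2 ship[2->3]=3 ship[1->2]=5 ship[0->1]=3 prod=2 -> inv=[7 6 12 4]
Step 3: demand=2,sold=2 ship[2->3]=3 ship[1->2]=5 ship[0->1]=3 prod=2 -> inv=[6 4 14 5]
Step 4: demand=2,sold=2 ship[2->3]=3 ship[1->2]=4 ship[0->1]=3 prod=2 -> inv=[5 3 15 6]
Step 5: demand=2,sold=2 ship[2->3]=3 ship[1->2]=3 ship[0->1]=3 prod=2 -> inv=[4 3 15 7]
Step 6: demand=2,sold=2 ship[2->3]=3 ship[1->2]=3 ship[0->1]=3 prod=2 -> inv=[3 3 15 8]

3 3 15 8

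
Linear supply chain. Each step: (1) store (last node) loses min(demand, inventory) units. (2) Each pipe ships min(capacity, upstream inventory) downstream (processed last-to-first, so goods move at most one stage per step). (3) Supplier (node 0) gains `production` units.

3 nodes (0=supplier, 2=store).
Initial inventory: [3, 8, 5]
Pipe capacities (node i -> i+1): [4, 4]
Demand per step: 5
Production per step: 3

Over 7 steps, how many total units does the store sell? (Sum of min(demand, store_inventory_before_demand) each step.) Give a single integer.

Step 1: sold=5 (running total=5) -> [3 7 4]
Step 2: sold=4 (running total=9) -> [3 6 4]
Step 3: sold=4 (running total=13) -> [3 5 4]
Step 4: sold=4 (running total=17) -> [3 4 4]
Step 5: sold=4 (running total=21) -> [3 3 4]
Step 6: sold=4 (running total=25) -> [3 3 3]
Step 7: sold=3 (running total=28) -> [3 3 3]

Answer: 28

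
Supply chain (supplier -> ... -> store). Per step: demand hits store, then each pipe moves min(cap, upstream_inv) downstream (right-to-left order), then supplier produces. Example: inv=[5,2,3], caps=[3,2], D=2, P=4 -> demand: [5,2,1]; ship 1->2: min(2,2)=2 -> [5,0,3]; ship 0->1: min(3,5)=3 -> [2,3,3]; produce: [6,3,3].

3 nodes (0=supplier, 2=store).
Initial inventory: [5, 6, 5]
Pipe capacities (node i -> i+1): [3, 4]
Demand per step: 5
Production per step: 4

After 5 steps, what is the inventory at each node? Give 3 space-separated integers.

Step 1: demand=5,sold=5 ship[1->2]=4 ship[0->1]=3 prod=4 -> inv=[6 5 4]
Step 2: demand=5,sold=4 ship[1->2]=4 ship[0->1]=3 prod=4 -> inv=[7 4 4]
Step 3: demand=5,sold=4 ship[1->2]=4 ship[0->1]=3 prod=4 -> inv=[8 3 4]
Step 4: demand=5,sold=4 ship[1->2]=3 ship[0->1]=3 prod=4 -> inv=[9 3 3]
Step 5: demand=5,sold=3 ship[1->2]=3 ship[0->1]=3 prod=4 -> inv=[10 3 3]

10 3 3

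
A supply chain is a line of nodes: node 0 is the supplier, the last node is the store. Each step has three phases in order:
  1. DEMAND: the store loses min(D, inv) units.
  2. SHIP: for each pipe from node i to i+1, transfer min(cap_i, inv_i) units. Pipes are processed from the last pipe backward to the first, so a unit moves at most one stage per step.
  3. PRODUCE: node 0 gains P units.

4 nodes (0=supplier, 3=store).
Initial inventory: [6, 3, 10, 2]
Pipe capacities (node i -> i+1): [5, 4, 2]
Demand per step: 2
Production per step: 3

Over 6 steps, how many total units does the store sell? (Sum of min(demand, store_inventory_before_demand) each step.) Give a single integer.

Step 1: sold=2 (running total=2) -> [4 5 11 2]
Step 2: sold=2 (running total=4) -> [3 5 13 2]
Step 3: sold=2 (running total=6) -> [3 4 15 2]
Step 4: sold=2 (running total=8) -> [3 3 17 2]
Step 5: sold=2 (running total=10) -> [3 3 18 2]
Step 6: sold=2 (running total=12) -> [3 3 19 2]

Answer: 12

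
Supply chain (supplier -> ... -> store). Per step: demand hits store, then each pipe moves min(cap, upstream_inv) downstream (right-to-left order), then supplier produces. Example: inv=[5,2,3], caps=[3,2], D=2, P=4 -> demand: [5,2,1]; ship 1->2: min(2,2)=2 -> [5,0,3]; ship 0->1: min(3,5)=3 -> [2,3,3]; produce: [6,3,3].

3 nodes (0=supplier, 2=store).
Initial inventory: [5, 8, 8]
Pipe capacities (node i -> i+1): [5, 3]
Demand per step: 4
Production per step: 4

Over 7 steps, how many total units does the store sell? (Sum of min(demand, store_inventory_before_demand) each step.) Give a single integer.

Answer: 26

Derivation:
Step 1: sold=4 (running total=4) -> [4 10 7]
Step 2: sold=4 (running total=8) -> [4 11 6]
Step 3: sold=4 (running total=12) -> [4 12 5]
Step 4: sold=4 (running total=16) -> [4 13 4]
Step 5: sold=4 (running total=20) -> [4 14 3]
Step 6: sold=3 (running total=23) -> [4 15 3]
Step 7: sold=3 (running total=26) -> [4 16 3]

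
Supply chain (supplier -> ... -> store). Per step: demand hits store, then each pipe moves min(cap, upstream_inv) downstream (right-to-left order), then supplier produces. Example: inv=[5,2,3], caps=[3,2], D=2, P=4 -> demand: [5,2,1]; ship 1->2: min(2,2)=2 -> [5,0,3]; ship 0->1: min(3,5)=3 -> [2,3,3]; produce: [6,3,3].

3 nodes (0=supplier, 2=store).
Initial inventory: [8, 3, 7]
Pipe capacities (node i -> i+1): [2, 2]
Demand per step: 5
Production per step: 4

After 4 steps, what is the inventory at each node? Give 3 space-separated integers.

Step 1: demand=5,sold=5 ship[1->2]=2 ship[0->1]=2 prod=4 -> inv=[10 3 4]
Step 2: demand=5,sold=4 ship[1->2]=2 ship[0->1]=2 prod=4 -> inv=[12 3 2]
Step 3: demand=5,sold=2 ship[1->2]=2 ship[0->1]=2 prod=4 -> inv=[14 3 2]
Step 4: demand=5,sold=2 ship[1->2]=2 ship[0->1]=2 prod=4 -> inv=[16 3 2]

16 3 2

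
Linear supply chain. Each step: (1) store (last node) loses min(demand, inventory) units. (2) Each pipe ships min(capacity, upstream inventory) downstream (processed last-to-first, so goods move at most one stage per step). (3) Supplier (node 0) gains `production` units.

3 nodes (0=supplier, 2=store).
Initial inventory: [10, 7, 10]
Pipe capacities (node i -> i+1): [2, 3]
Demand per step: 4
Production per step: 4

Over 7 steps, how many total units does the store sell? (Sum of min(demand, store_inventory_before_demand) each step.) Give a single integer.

Step 1: sold=4 (running total=4) -> [12 6 9]
Step 2: sold=4 (running total=8) -> [14 5 8]
Step 3: sold=4 (running total=12) -> [16 4 7]
Step 4: sold=4 (running total=16) -> [18 3 6]
Step 5: sold=4 (running total=20) -> [20 2 5]
Step 6: sold=4 (running total=24) -> [22 2 3]
Step 7: sold=3 (running total=27) -> [24 2 2]

Answer: 27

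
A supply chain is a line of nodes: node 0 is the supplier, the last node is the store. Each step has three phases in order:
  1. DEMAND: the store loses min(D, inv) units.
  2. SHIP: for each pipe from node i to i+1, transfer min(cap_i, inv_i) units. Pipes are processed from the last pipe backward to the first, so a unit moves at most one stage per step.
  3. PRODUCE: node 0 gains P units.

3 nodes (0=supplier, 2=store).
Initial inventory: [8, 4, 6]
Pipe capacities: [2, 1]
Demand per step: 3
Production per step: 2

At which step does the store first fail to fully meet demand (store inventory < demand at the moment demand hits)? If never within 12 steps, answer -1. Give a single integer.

Step 1: demand=3,sold=3 ship[1->2]=1 ship[0->1]=2 prod=2 -> [8 5 4]
Step 2: demand=3,sold=3 ship[1->2]=1 ship[0->1]=2 prod=2 -> [8 6 2]
Step 3: demand=3,sold=2 ship[1->2]=1 ship[0->1]=2 prod=2 -> [8 7 1]
Step 4: demand=3,sold=1 ship[1->2]=1 ship[0->1]=2 prod=2 -> [8 8 1]
Step 5: demand=3,sold=1 ship[1->2]=1 ship[0->1]=2 prod=2 -> [8 9 1]
Step 6: demand=3,sold=1 ship[1->2]=1 ship[0->1]=2 prod=2 -> [8 10 1]
Step 7: demand=3,sold=1 ship[1->2]=1 ship[0->1]=2 prod=2 -> [8 11 1]
Step 8: demand=3,sold=1 ship[1->2]=1 ship[0->1]=2 prod=2 -> [8 12 1]
Step 9: demand=3,sold=1 ship[1->2]=1 ship[0->1]=2 prod=2 -> [8 13 1]
Step 10: demand=3,sold=1 ship[1->2]=1 ship[0->1]=2 prod=2 -> [8 14 1]
Step 11: demand=3,sold=1 ship[1->2]=1 ship[0->1]=2 prod=2 -> [8 15 1]
Step 12: demand=3,sold=1 ship[1->2]=1 ship[0->1]=2 prod=2 -> [8 16 1]
First stockout at step 3

3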